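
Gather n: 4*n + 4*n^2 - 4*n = 4*n^2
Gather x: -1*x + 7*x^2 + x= 7*x^2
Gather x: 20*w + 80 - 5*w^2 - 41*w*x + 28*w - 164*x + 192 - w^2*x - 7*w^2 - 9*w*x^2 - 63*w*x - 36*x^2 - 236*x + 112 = -12*w^2 + 48*w + x^2*(-9*w - 36) + x*(-w^2 - 104*w - 400) + 384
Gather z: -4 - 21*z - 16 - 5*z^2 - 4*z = -5*z^2 - 25*z - 20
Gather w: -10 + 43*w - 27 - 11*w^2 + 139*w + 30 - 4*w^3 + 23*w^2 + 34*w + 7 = -4*w^3 + 12*w^2 + 216*w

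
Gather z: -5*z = -5*z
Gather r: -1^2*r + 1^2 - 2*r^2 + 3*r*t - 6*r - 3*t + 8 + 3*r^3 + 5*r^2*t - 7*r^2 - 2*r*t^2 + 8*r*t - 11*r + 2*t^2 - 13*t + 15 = 3*r^3 + r^2*(5*t - 9) + r*(-2*t^2 + 11*t - 18) + 2*t^2 - 16*t + 24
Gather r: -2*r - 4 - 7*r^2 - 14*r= -7*r^2 - 16*r - 4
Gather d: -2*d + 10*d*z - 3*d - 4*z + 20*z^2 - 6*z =d*(10*z - 5) + 20*z^2 - 10*z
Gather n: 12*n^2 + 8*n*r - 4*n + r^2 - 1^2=12*n^2 + n*(8*r - 4) + r^2 - 1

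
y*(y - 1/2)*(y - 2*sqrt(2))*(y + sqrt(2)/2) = y^4 - 3*sqrt(2)*y^3/2 - y^3/2 - 2*y^2 + 3*sqrt(2)*y^2/4 + y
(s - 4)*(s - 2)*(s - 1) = s^3 - 7*s^2 + 14*s - 8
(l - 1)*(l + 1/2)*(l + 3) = l^3 + 5*l^2/2 - 2*l - 3/2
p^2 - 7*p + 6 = (p - 6)*(p - 1)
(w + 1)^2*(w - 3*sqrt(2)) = w^3 - 3*sqrt(2)*w^2 + 2*w^2 - 6*sqrt(2)*w + w - 3*sqrt(2)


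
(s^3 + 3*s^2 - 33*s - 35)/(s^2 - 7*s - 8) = (s^2 + 2*s - 35)/(s - 8)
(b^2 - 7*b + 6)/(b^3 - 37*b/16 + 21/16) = 16*(b - 6)/(16*b^2 + 16*b - 21)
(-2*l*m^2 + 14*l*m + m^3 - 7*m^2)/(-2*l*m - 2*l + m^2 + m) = m*(m - 7)/(m + 1)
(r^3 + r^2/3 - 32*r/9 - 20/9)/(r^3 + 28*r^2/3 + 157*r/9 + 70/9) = (r - 2)/(r + 7)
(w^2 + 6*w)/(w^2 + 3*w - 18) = w/(w - 3)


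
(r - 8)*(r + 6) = r^2 - 2*r - 48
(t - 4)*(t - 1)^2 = t^3 - 6*t^2 + 9*t - 4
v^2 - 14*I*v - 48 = (v - 8*I)*(v - 6*I)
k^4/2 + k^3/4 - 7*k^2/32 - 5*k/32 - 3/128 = (k/2 + 1/4)*(k - 3/4)*(k + 1/4)*(k + 1/2)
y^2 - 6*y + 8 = (y - 4)*(y - 2)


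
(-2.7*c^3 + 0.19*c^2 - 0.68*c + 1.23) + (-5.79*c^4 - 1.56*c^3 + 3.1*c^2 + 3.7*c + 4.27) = -5.79*c^4 - 4.26*c^3 + 3.29*c^2 + 3.02*c + 5.5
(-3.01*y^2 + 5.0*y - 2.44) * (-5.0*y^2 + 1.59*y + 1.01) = 15.05*y^4 - 29.7859*y^3 + 17.1099*y^2 + 1.1704*y - 2.4644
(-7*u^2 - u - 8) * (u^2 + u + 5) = -7*u^4 - 8*u^3 - 44*u^2 - 13*u - 40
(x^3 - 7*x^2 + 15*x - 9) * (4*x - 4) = 4*x^4 - 32*x^3 + 88*x^2 - 96*x + 36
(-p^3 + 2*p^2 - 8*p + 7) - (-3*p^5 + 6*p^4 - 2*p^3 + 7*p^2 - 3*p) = 3*p^5 - 6*p^4 + p^3 - 5*p^2 - 5*p + 7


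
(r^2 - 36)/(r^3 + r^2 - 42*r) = (r + 6)/(r*(r + 7))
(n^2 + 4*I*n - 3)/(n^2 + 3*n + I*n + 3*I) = (n + 3*I)/(n + 3)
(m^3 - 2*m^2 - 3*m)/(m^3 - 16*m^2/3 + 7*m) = 3*(m + 1)/(3*m - 7)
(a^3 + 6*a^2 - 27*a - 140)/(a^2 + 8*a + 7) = (a^2 - a - 20)/(a + 1)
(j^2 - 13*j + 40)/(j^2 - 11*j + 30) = (j - 8)/(j - 6)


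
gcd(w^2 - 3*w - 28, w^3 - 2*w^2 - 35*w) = w - 7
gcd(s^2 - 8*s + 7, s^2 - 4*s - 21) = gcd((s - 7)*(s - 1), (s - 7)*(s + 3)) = s - 7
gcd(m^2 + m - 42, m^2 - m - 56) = m + 7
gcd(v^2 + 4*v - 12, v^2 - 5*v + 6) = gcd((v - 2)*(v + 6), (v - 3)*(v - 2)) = v - 2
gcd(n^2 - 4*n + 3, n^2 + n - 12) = n - 3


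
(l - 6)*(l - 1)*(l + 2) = l^3 - 5*l^2 - 8*l + 12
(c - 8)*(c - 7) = c^2 - 15*c + 56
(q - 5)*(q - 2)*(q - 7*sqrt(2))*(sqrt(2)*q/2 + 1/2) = sqrt(2)*q^4/2 - 13*q^3/2 - 7*sqrt(2)*q^3/2 + 3*sqrt(2)*q^2/2 + 91*q^2/2 - 65*q + 49*sqrt(2)*q/2 - 35*sqrt(2)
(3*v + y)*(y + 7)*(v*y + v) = 3*v^2*y^2 + 24*v^2*y + 21*v^2 + v*y^3 + 8*v*y^2 + 7*v*y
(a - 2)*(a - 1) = a^2 - 3*a + 2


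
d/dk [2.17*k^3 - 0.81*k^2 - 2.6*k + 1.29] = 6.51*k^2 - 1.62*k - 2.6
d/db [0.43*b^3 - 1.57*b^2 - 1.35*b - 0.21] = 1.29*b^2 - 3.14*b - 1.35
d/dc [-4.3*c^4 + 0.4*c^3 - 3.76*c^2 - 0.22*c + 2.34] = -17.2*c^3 + 1.2*c^2 - 7.52*c - 0.22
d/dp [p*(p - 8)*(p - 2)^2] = 4*p^3 - 36*p^2 + 72*p - 32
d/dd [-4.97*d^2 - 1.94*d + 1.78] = -9.94*d - 1.94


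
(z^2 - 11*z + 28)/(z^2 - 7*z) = (z - 4)/z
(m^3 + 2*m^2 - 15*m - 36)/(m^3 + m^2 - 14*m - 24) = (m + 3)/(m + 2)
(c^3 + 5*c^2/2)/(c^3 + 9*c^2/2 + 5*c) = c/(c + 2)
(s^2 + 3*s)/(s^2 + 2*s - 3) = s/(s - 1)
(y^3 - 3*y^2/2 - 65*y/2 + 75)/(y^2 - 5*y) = y + 7/2 - 15/y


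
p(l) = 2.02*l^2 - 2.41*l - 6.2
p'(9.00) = 33.95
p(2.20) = -1.73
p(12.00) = 255.76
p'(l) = 4.04*l - 2.41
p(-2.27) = 9.68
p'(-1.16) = -7.10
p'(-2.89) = -14.09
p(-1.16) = -0.69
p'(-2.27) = -11.58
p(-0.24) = -5.51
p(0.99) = -6.61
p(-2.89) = 17.64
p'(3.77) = 12.82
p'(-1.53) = -8.59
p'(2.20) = 6.48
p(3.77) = 13.42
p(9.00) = 135.73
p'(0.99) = 1.59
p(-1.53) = 2.22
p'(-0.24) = -3.38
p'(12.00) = 46.07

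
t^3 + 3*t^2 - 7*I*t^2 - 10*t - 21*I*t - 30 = (t + 3)*(t - 5*I)*(t - 2*I)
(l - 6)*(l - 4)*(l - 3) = l^3 - 13*l^2 + 54*l - 72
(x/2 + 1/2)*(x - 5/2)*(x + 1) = x^3/2 - x^2/4 - 2*x - 5/4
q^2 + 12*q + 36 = (q + 6)^2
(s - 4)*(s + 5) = s^2 + s - 20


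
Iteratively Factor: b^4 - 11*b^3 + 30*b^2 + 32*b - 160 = (b + 2)*(b^3 - 13*b^2 + 56*b - 80) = (b - 4)*(b + 2)*(b^2 - 9*b + 20) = (b - 4)^2*(b + 2)*(b - 5)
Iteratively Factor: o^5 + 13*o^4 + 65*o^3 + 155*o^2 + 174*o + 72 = (o + 4)*(o^4 + 9*o^3 + 29*o^2 + 39*o + 18) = (o + 1)*(o + 4)*(o^3 + 8*o^2 + 21*o + 18) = (o + 1)*(o + 3)*(o + 4)*(o^2 + 5*o + 6) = (o + 1)*(o + 3)^2*(o + 4)*(o + 2)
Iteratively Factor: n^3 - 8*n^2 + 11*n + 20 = (n - 4)*(n^2 - 4*n - 5) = (n - 5)*(n - 4)*(n + 1)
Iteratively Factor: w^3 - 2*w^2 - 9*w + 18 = (w - 3)*(w^2 + w - 6) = (w - 3)*(w - 2)*(w + 3)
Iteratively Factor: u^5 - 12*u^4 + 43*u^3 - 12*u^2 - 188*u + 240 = (u + 2)*(u^4 - 14*u^3 + 71*u^2 - 154*u + 120) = (u - 4)*(u + 2)*(u^3 - 10*u^2 + 31*u - 30) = (u - 4)*(u - 3)*(u + 2)*(u^2 - 7*u + 10) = (u - 4)*(u - 3)*(u - 2)*(u + 2)*(u - 5)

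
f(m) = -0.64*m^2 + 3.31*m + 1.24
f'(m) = 3.31 - 1.28*m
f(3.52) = 4.96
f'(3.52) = -1.20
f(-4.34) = -25.18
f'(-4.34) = 8.87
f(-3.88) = -21.24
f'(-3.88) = 8.28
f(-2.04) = -8.18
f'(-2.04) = 5.92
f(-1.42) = -4.75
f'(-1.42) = 5.13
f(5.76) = -0.93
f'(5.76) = -4.06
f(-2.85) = -13.39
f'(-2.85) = 6.96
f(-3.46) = -17.87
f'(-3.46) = 7.74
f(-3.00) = -14.45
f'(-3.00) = 7.15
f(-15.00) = -192.41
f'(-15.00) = 22.51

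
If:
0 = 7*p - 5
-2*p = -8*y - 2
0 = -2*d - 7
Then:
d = -7/2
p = 5/7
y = -1/14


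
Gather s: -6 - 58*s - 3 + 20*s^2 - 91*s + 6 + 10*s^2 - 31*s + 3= 30*s^2 - 180*s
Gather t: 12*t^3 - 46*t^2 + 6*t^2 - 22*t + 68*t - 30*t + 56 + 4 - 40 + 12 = 12*t^3 - 40*t^2 + 16*t + 32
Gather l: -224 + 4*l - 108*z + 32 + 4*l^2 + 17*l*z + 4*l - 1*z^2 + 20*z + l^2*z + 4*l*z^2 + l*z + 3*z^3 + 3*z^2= l^2*(z + 4) + l*(4*z^2 + 18*z + 8) + 3*z^3 + 2*z^2 - 88*z - 192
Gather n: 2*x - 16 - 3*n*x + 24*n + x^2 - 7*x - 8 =n*(24 - 3*x) + x^2 - 5*x - 24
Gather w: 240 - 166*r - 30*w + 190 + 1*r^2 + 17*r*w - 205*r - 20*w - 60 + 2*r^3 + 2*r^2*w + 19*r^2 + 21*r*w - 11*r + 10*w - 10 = 2*r^3 + 20*r^2 - 382*r + w*(2*r^2 + 38*r - 40) + 360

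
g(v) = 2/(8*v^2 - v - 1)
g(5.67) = 0.01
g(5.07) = 0.01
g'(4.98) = -0.00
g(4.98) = 0.01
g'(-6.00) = 0.00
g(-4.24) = 0.01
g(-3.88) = 0.02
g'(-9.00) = 0.00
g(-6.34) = 0.01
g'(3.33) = -0.01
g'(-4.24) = 0.01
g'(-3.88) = 0.01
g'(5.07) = -0.00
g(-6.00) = 0.01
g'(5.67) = -0.00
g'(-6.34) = 0.00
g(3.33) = 0.02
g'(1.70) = -0.13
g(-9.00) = 0.00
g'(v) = 2*(1 - 16*v)/(8*v^2 - v - 1)^2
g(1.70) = 0.10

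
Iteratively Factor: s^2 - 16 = (s + 4)*(s - 4)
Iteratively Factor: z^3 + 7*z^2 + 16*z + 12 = (z + 2)*(z^2 + 5*z + 6) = (z + 2)^2*(z + 3)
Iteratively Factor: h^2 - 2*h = (h)*(h - 2)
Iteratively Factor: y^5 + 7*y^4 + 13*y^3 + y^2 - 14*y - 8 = (y - 1)*(y^4 + 8*y^3 + 21*y^2 + 22*y + 8) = (y - 1)*(y + 2)*(y^3 + 6*y^2 + 9*y + 4) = (y - 1)*(y + 1)*(y + 2)*(y^2 + 5*y + 4) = (y - 1)*(y + 1)*(y + 2)*(y + 4)*(y + 1)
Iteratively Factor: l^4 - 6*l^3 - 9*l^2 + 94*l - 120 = (l - 2)*(l^3 - 4*l^2 - 17*l + 60) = (l - 2)*(l + 4)*(l^2 - 8*l + 15) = (l - 5)*(l - 2)*(l + 4)*(l - 3)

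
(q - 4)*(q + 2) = q^2 - 2*q - 8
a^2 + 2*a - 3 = (a - 1)*(a + 3)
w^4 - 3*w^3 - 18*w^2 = w^2*(w - 6)*(w + 3)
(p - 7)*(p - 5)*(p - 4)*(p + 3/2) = p^4 - 29*p^3/2 + 59*p^2 - 31*p/2 - 210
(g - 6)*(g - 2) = g^2 - 8*g + 12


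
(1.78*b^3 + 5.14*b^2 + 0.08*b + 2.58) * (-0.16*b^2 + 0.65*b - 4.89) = -0.2848*b^5 + 0.3346*b^4 - 5.376*b^3 - 25.4954*b^2 + 1.2858*b - 12.6162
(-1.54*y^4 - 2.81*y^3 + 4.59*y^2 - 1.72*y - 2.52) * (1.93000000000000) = -2.9722*y^4 - 5.4233*y^3 + 8.8587*y^2 - 3.3196*y - 4.8636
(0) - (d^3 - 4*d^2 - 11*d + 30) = -d^3 + 4*d^2 + 11*d - 30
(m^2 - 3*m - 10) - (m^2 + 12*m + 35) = -15*m - 45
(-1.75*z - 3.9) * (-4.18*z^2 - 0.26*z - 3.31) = 7.315*z^3 + 16.757*z^2 + 6.8065*z + 12.909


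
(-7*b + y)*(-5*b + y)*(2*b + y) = 70*b^3 + 11*b^2*y - 10*b*y^2 + y^3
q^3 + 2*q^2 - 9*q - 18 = (q - 3)*(q + 2)*(q + 3)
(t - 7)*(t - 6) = t^2 - 13*t + 42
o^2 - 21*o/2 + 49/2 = (o - 7)*(o - 7/2)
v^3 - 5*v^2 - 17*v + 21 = (v - 7)*(v - 1)*(v + 3)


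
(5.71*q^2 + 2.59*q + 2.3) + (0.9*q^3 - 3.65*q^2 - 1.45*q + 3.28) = 0.9*q^3 + 2.06*q^2 + 1.14*q + 5.58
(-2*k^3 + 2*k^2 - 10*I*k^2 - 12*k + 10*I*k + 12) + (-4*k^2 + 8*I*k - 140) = -2*k^3 - 2*k^2 - 10*I*k^2 - 12*k + 18*I*k - 128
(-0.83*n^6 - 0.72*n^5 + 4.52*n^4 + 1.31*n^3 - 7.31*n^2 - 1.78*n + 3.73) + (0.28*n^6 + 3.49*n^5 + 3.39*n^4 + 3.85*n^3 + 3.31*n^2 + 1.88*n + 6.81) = -0.55*n^6 + 2.77*n^5 + 7.91*n^4 + 5.16*n^3 - 4.0*n^2 + 0.0999999999999999*n + 10.54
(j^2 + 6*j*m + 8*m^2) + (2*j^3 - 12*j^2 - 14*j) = 2*j^3 - 11*j^2 + 6*j*m - 14*j + 8*m^2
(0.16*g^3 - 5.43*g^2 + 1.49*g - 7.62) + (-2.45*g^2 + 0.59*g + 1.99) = 0.16*g^3 - 7.88*g^2 + 2.08*g - 5.63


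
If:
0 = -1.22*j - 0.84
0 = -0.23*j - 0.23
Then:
No Solution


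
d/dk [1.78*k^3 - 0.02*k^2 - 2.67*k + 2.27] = 5.34*k^2 - 0.04*k - 2.67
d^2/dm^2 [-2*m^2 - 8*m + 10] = -4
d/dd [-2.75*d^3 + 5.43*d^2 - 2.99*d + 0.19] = -8.25*d^2 + 10.86*d - 2.99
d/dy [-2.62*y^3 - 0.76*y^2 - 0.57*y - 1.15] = -7.86*y^2 - 1.52*y - 0.57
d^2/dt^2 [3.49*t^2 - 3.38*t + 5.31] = 6.98000000000000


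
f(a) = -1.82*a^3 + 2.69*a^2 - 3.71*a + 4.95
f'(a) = -5.46*a^2 + 5.38*a - 3.71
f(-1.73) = 28.84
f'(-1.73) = -29.36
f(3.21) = -39.44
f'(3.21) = -42.70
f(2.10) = -7.83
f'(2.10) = -16.49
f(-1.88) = 33.53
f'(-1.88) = -33.12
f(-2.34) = 51.68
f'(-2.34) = -46.20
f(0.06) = 4.74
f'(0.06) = -3.41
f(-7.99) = 1134.67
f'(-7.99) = -395.26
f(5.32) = -212.69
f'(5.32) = -129.62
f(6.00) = -313.59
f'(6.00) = -167.99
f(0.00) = 4.95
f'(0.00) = -3.71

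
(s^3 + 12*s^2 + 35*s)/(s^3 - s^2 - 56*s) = (s + 5)/(s - 8)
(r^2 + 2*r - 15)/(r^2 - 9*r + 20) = (r^2 + 2*r - 15)/(r^2 - 9*r + 20)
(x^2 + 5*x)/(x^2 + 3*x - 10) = x/(x - 2)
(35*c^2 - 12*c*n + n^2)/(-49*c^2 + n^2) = (-5*c + n)/(7*c + n)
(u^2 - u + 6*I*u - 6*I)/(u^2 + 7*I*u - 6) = (u - 1)/(u + I)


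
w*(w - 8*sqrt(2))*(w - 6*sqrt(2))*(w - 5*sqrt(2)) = w^4 - 19*sqrt(2)*w^3 + 236*w^2 - 480*sqrt(2)*w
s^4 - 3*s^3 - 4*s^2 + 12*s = s*(s - 3)*(s - 2)*(s + 2)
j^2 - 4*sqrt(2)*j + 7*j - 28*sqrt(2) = (j + 7)*(j - 4*sqrt(2))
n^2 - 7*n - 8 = (n - 8)*(n + 1)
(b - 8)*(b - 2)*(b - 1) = b^3 - 11*b^2 + 26*b - 16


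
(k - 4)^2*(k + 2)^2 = k^4 - 4*k^3 - 12*k^2 + 32*k + 64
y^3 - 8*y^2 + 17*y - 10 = (y - 5)*(y - 2)*(y - 1)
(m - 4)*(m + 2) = m^2 - 2*m - 8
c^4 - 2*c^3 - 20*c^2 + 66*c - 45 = (c - 3)^2*(c - 1)*(c + 5)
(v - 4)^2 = v^2 - 8*v + 16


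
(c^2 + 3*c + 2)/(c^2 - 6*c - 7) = (c + 2)/(c - 7)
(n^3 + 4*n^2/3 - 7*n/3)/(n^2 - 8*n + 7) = n*(3*n + 7)/(3*(n - 7))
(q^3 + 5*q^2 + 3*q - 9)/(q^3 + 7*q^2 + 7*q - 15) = (q + 3)/(q + 5)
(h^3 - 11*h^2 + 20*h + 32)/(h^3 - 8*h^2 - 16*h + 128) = (h + 1)/(h + 4)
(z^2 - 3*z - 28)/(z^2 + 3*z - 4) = (z - 7)/(z - 1)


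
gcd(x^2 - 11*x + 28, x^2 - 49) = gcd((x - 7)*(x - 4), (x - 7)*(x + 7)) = x - 7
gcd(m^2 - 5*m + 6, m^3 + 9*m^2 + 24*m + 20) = 1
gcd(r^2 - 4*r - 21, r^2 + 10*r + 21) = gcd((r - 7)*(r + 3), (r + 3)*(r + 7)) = r + 3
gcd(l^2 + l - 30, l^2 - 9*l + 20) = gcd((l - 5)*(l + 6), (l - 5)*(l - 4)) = l - 5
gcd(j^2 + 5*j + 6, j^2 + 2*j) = j + 2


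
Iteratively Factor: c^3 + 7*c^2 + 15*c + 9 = (c + 3)*(c^2 + 4*c + 3) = (c + 1)*(c + 3)*(c + 3)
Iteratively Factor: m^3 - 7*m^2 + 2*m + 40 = (m - 4)*(m^2 - 3*m - 10) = (m - 4)*(m + 2)*(m - 5)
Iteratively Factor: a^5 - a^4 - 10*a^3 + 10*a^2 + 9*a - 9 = (a - 1)*(a^4 - 10*a^2 + 9) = (a - 1)*(a + 1)*(a^3 - a^2 - 9*a + 9) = (a - 1)^2*(a + 1)*(a^2 - 9) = (a - 3)*(a - 1)^2*(a + 1)*(a + 3)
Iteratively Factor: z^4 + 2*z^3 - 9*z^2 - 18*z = (z - 3)*(z^3 + 5*z^2 + 6*z) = z*(z - 3)*(z^2 + 5*z + 6) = z*(z - 3)*(z + 3)*(z + 2)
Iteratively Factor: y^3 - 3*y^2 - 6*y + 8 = (y + 2)*(y^2 - 5*y + 4) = (y - 1)*(y + 2)*(y - 4)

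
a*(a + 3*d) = a^2 + 3*a*d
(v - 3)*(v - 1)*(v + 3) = v^3 - v^2 - 9*v + 9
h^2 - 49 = (h - 7)*(h + 7)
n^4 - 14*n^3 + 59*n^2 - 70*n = n*(n - 7)*(n - 5)*(n - 2)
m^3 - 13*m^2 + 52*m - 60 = (m - 6)*(m - 5)*(m - 2)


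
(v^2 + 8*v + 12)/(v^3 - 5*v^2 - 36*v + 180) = (v + 2)/(v^2 - 11*v + 30)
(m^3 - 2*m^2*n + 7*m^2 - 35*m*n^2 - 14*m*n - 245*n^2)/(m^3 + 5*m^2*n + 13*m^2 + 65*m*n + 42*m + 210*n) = (m - 7*n)/(m + 6)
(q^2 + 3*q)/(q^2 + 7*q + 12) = q/(q + 4)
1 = 1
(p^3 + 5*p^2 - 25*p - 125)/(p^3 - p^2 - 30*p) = (p^2 - 25)/(p*(p - 6))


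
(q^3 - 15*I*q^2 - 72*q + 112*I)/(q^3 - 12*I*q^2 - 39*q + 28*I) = (q - 4*I)/(q - I)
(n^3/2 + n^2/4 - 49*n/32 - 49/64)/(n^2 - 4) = (32*n^3 + 16*n^2 - 98*n - 49)/(64*(n^2 - 4))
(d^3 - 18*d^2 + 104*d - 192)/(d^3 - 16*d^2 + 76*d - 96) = (d - 4)/(d - 2)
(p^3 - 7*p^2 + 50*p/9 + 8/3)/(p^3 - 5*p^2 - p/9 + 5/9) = (3*p^2 - 22*p + 24)/(3*p^2 - 16*p + 5)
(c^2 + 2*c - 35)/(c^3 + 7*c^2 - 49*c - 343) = (c - 5)/(c^2 - 49)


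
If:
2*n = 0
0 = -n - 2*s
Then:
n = 0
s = 0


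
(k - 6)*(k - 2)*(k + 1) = k^3 - 7*k^2 + 4*k + 12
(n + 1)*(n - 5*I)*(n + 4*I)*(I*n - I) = I*n^4 + n^3 + 19*I*n^2 - n - 20*I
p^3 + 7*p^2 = p^2*(p + 7)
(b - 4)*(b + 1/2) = b^2 - 7*b/2 - 2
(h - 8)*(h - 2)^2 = h^3 - 12*h^2 + 36*h - 32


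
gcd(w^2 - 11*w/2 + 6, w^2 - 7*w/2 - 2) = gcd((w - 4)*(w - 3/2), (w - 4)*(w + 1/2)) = w - 4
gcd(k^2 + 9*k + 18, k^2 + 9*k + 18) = k^2 + 9*k + 18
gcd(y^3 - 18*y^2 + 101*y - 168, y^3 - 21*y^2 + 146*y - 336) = y^2 - 15*y + 56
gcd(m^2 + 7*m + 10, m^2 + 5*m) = m + 5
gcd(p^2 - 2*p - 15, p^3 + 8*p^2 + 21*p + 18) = p + 3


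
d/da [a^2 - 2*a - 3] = 2*a - 2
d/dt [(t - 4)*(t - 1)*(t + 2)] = 3*t^2 - 6*t - 6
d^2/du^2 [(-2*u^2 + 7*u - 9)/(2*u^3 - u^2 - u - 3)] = 2*(-8*u^6 + 84*u^5 - 270*u^4 + 83*u^3 + 297*u^2 - 252*u - 21)/(8*u^9 - 12*u^8 - 6*u^7 - 25*u^6 + 39*u^5 + 24*u^4 + 35*u^3 - 36*u^2 - 27*u - 27)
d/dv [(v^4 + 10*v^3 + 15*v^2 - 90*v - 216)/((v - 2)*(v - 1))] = (2*v^5 + v^4 - 52*v^3 + 105*v^2 + 492*v - 828)/(v^4 - 6*v^3 + 13*v^2 - 12*v + 4)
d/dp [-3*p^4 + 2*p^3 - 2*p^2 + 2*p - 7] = -12*p^3 + 6*p^2 - 4*p + 2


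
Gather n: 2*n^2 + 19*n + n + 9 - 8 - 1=2*n^2 + 20*n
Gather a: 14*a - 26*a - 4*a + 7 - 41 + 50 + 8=24 - 16*a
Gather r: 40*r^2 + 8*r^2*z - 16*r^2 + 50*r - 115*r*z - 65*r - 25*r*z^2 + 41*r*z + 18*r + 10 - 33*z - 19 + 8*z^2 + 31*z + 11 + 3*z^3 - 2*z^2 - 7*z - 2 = r^2*(8*z + 24) + r*(-25*z^2 - 74*z + 3) + 3*z^3 + 6*z^2 - 9*z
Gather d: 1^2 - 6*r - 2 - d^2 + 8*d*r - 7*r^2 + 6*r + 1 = -d^2 + 8*d*r - 7*r^2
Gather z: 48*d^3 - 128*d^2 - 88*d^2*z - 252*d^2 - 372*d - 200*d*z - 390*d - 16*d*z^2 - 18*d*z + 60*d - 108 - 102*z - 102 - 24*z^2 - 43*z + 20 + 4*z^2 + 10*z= 48*d^3 - 380*d^2 - 702*d + z^2*(-16*d - 20) + z*(-88*d^2 - 218*d - 135) - 190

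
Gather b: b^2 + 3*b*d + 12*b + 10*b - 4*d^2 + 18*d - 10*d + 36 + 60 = b^2 + b*(3*d + 22) - 4*d^2 + 8*d + 96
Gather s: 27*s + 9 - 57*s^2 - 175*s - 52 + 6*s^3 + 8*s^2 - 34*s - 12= 6*s^3 - 49*s^2 - 182*s - 55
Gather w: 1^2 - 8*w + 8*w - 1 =0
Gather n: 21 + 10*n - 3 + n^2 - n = n^2 + 9*n + 18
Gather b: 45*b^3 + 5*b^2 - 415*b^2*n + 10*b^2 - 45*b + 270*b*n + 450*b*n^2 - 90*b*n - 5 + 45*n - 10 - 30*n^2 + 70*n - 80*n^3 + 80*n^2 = 45*b^3 + b^2*(15 - 415*n) + b*(450*n^2 + 180*n - 45) - 80*n^3 + 50*n^2 + 115*n - 15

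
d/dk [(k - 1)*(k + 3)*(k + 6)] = 3*k^2 + 16*k + 9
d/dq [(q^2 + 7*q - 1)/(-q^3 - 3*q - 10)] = (-(2*q + 7)*(q^3 + 3*q + 10) + 3*(q^2 + 1)*(q^2 + 7*q - 1))/(q^3 + 3*q + 10)^2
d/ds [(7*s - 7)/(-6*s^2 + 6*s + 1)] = 7*(6*s^2 - 12*s + 7)/(36*s^4 - 72*s^3 + 24*s^2 + 12*s + 1)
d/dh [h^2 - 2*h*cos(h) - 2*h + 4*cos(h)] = 2*h*sin(h) + 2*h - 4*sin(h) - 2*cos(h) - 2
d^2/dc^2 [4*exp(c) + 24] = 4*exp(c)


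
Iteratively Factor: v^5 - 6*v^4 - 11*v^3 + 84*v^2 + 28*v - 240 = (v - 5)*(v^4 - v^3 - 16*v^2 + 4*v + 48) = (v - 5)*(v + 2)*(v^3 - 3*v^2 - 10*v + 24) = (v - 5)*(v + 2)*(v + 3)*(v^2 - 6*v + 8) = (v - 5)*(v - 2)*(v + 2)*(v + 3)*(v - 4)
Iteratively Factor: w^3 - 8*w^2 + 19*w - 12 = (w - 1)*(w^2 - 7*w + 12) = (w - 3)*(w - 1)*(w - 4)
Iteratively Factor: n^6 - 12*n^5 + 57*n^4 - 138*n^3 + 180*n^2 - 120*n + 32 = (n - 1)*(n^5 - 11*n^4 + 46*n^3 - 92*n^2 + 88*n - 32) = (n - 2)*(n - 1)*(n^4 - 9*n^3 + 28*n^2 - 36*n + 16) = (n - 2)^2*(n - 1)*(n^3 - 7*n^2 + 14*n - 8) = (n - 2)^3*(n - 1)*(n^2 - 5*n + 4) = (n - 4)*(n - 2)^3*(n - 1)*(n - 1)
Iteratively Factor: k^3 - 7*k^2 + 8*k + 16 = (k - 4)*(k^2 - 3*k - 4) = (k - 4)^2*(k + 1)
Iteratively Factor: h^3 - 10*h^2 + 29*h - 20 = (h - 4)*(h^2 - 6*h + 5) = (h - 5)*(h - 4)*(h - 1)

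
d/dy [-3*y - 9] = -3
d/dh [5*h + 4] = 5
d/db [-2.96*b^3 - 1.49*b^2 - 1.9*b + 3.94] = -8.88*b^2 - 2.98*b - 1.9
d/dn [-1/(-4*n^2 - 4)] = -n/(2*(n^2 + 1)^2)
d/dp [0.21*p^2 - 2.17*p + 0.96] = 0.42*p - 2.17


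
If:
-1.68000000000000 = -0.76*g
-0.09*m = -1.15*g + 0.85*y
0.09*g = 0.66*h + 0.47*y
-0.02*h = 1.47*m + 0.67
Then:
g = 2.21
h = -1.86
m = -0.43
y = 3.04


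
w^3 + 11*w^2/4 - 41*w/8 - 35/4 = (w - 2)*(w + 5/4)*(w + 7/2)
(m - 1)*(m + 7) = m^2 + 6*m - 7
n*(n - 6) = n^2 - 6*n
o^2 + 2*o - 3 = (o - 1)*(o + 3)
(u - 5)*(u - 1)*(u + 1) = u^3 - 5*u^2 - u + 5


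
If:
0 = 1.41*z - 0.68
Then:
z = 0.48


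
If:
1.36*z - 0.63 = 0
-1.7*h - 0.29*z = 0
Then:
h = -0.08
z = 0.46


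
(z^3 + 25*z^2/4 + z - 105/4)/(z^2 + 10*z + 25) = (4*z^2 + 5*z - 21)/(4*(z + 5))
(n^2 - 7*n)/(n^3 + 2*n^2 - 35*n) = (n - 7)/(n^2 + 2*n - 35)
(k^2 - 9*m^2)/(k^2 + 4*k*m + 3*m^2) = (k - 3*m)/(k + m)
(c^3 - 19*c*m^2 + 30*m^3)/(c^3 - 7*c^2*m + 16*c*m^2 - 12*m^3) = (c + 5*m)/(c - 2*m)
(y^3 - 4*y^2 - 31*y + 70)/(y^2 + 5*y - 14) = (y^2 - 2*y - 35)/(y + 7)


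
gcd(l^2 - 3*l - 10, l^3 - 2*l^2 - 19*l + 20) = l - 5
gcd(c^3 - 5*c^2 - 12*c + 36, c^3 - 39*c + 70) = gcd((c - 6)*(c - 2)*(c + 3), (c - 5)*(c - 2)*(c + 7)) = c - 2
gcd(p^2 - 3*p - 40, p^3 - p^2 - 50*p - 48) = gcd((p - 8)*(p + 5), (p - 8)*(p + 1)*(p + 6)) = p - 8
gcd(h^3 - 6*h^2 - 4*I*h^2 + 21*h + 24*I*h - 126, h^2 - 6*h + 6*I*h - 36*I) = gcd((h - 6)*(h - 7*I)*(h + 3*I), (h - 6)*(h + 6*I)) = h - 6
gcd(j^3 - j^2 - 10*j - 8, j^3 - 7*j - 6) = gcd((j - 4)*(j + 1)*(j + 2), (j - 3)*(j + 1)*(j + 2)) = j^2 + 3*j + 2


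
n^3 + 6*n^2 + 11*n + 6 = (n + 1)*(n + 2)*(n + 3)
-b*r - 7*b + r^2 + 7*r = (-b + r)*(r + 7)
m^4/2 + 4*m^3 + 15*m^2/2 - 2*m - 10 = (m/2 + 1)*(m - 1)*(m + 2)*(m + 5)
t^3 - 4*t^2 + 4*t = t*(t - 2)^2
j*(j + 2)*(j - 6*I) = j^3 + 2*j^2 - 6*I*j^2 - 12*I*j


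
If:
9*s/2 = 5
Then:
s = 10/9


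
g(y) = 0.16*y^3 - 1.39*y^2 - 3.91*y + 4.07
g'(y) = 0.48*y^2 - 2.78*y - 3.91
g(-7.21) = -99.97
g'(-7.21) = 41.09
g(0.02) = 3.99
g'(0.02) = -3.97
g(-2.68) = 1.49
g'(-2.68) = 6.99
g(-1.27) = 6.47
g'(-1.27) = 0.39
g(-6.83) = -85.04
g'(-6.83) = 37.47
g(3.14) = -16.96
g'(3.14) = -7.91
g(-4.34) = -18.22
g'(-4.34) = 17.20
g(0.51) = 1.74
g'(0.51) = -5.20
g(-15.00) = -790.03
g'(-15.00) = 145.79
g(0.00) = 4.07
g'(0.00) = -3.91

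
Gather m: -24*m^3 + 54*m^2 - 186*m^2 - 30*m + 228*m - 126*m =-24*m^3 - 132*m^2 + 72*m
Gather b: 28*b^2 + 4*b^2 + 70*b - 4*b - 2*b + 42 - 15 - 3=32*b^2 + 64*b + 24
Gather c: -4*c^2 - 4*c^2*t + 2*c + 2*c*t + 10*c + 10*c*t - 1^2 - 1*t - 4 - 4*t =c^2*(-4*t - 4) + c*(12*t + 12) - 5*t - 5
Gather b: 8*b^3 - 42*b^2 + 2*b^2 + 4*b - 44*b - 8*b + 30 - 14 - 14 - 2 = 8*b^3 - 40*b^2 - 48*b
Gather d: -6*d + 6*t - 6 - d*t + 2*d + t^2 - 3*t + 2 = d*(-t - 4) + t^2 + 3*t - 4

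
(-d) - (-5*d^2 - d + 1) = 5*d^2 - 1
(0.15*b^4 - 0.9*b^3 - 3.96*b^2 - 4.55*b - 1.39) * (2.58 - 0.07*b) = -0.0105*b^5 + 0.45*b^4 - 2.0448*b^3 - 9.8983*b^2 - 11.6417*b - 3.5862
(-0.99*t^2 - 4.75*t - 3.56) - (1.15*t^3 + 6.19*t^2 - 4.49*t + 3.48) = -1.15*t^3 - 7.18*t^2 - 0.26*t - 7.04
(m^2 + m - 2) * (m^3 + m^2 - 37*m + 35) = m^5 + 2*m^4 - 38*m^3 - 4*m^2 + 109*m - 70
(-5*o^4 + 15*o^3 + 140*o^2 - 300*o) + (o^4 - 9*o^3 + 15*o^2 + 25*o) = -4*o^4 + 6*o^3 + 155*o^2 - 275*o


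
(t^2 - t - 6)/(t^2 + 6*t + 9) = (t^2 - t - 6)/(t^2 + 6*t + 9)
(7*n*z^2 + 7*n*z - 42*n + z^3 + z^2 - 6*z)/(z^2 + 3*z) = 7*n - 14*n/z + z - 2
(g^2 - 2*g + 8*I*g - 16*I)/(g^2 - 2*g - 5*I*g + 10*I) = (g + 8*I)/(g - 5*I)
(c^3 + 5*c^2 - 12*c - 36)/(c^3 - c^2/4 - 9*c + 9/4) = 4*(c^2 + 8*c + 12)/(4*c^2 + 11*c - 3)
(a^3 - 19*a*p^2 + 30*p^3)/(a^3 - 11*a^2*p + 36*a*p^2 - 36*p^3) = (-a - 5*p)/(-a + 6*p)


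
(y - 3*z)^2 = y^2 - 6*y*z + 9*z^2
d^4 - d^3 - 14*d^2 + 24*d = d*(d - 3)*(d - 2)*(d + 4)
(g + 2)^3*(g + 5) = g^4 + 11*g^3 + 42*g^2 + 68*g + 40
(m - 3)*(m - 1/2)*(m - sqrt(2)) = m^3 - 7*m^2/2 - sqrt(2)*m^2 + 3*m/2 + 7*sqrt(2)*m/2 - 3*sqrt(2)/2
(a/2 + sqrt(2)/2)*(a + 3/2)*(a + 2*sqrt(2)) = a^3/2 + 3*a^2/4 + 3*sqrt(2)*a^2/2 + 2*a + 9*sqrt(2)*a/4 + 3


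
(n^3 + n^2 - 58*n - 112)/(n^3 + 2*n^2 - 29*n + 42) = (n^2 - 6*n - 16)/(n^2 - 5*n + 6)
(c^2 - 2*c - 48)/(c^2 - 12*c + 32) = (c + 6)/(c - 4)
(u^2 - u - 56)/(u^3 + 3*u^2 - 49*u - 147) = (u - 8)/(u^2 - 4*u - 21)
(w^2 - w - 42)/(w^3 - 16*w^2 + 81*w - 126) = (w + 6)/(w^2 - 9*w + 18)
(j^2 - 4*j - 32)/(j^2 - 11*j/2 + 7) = 2*(j^2 - 4*j - 32)/(2*j^2 - 11*j + 14)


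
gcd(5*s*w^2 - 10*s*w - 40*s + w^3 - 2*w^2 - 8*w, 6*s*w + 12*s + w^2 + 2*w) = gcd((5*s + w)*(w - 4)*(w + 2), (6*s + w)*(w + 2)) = w + 2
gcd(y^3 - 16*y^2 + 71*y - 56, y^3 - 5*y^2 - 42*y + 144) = y - 8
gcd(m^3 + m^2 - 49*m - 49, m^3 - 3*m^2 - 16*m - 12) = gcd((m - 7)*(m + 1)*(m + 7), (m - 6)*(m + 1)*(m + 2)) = m + 1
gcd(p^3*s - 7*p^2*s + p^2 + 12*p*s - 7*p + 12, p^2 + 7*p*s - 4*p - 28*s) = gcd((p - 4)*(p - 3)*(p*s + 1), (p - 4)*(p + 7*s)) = p - 4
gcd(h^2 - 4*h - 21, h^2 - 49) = h - 7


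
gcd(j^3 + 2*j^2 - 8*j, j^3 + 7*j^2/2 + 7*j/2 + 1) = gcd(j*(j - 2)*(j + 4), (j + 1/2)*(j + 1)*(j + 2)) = 1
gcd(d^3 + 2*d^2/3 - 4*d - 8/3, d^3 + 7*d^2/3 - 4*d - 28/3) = d^2 - 4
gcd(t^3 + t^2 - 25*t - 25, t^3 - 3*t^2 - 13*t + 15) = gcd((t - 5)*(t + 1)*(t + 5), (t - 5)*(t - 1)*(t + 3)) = t - 5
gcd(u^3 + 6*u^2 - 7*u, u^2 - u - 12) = 1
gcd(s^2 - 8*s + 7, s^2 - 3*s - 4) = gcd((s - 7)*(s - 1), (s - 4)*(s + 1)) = 1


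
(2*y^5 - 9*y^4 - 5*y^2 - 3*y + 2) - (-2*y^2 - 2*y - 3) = 2*y^5 - 9*y^4 - 3*y^2 - y + 5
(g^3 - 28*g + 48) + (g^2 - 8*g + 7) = g^3 + g^2 - 36*g + 55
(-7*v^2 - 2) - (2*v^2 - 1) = -9*v^2 - 1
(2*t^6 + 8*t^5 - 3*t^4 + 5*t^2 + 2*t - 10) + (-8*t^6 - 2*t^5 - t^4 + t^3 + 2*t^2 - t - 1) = -6*t^6 + 6*t^5 - 4*t^4 + t^3 + 7*t^2 + t - 11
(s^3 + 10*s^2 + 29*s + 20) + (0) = s^3 + 10*s^2 + 29*s + 20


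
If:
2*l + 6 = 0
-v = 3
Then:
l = -3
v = -3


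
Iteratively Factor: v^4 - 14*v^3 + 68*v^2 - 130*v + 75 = (v - 5)*(v^3 - 9*v^2 + 23*v - 15) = (v - 5)*(v - 3)*(v^2 - 6*v + 5) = (v - 5)*(v - 3)*(v - 1)*(v - 5)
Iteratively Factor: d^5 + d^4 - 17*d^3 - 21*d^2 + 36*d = (d + 3)*(d^4 - 2*d^3 - 11*d^2 + 12*d) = (d - 4)*(d + 3)*(d^3 + 2*d^2 - 3*d) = (d - 4)*(d + 3)^2*(d^2 - d) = d*(d - 4)*(d + 3)^2*(d - 1)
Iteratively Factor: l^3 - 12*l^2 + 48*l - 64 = (l - 4)*(l^2 - 8*l + 16) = (l - 4)^2*(l - 4)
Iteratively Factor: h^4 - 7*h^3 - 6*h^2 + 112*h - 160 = (h - 4)*(h^3 - 3*h^2 - 18*h + 40) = (h - 5)*(h - 4)*(h^2 + 2*h - 8) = (h - 5)*(h - 4)*(h + 4)*(h - 2)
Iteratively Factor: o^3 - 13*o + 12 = (o + 4)*(o^2 - 4*o + 3) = (o - 3)*(o + 4)*(o - 1)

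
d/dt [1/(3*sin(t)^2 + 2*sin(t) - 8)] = -2*(3*sin(t) + 1)*cos(t)/(3*sin(t)^2 + 2*sin(t) - 8)^2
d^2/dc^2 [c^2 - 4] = 2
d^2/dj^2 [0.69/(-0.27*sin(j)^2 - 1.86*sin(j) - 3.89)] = (0.201204*sin(j)^4 + 1.039554*sin(j)^3 - 0.813510000000001*sin(j)^2 - 7.071534*sin(j) - 3.324834)/(0.27*sin(j)^2 + 1.86*sin(j) + 3.89)^3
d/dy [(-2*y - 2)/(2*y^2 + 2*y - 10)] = (-y^2 - y + (y + 1)*(2*y + 1) + 5)/(y^2 + y - 5)^2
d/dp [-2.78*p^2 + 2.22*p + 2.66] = 2.22 - 5.56*p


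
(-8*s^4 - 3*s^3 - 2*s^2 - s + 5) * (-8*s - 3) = 64*s^5 + 48*s^4 + 25*s^3 + 14*s^2 - 37*s - 15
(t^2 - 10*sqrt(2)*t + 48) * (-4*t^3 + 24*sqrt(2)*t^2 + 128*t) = -4*t^5 + 64*sqrt(2)*t^4 - 544*t^3 - 128*sqrt(2)*t^2 + 6144*t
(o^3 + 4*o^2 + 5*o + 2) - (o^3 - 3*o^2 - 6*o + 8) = 7*o^2 + 11*o - 6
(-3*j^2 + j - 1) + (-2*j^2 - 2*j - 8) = -5*j^2 - j - 9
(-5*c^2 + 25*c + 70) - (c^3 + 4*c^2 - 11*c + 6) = -c^3 - 9*c^2 + 36*c + 64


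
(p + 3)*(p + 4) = p^2 + 7*p + 12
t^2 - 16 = (t - 4)*(t + 4)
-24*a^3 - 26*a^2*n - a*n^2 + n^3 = (-6*a + n)*(a + n)*(4*a + n)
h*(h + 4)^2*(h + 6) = h^4 + 14*h^3 + 64*h^2 + 96*h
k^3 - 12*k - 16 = (k - 4)*(k + 2)^2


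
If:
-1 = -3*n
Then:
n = 1/3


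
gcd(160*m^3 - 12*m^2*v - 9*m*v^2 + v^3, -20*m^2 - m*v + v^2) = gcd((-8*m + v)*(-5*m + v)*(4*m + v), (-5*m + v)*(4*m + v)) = -20*m^2 - m*v + v^2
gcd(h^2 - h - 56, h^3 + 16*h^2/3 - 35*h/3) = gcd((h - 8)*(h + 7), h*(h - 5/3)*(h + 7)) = h + 7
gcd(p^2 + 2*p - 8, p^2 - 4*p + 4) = p - 2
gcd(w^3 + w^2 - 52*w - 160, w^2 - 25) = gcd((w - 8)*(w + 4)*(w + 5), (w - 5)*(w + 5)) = w + 5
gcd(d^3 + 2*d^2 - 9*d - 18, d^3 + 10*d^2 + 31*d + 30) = d^2 + 5*d + 6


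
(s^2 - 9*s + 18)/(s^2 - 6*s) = (s - 3)/s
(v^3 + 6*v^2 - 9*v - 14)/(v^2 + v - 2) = (v^3 + 6*v^2 - 9*v - 14)/(v^2 + v - 2)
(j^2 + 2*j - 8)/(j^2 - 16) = (j - 2)/(j - 4)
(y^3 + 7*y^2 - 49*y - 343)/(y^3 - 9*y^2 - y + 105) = (y^2 + 14*y + 49)/(y^2 - 2*y - 15)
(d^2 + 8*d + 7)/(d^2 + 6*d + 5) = (d + 7)/(d + 5)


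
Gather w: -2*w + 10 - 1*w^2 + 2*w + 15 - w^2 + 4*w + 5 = -2*w^2 + 4*w + 30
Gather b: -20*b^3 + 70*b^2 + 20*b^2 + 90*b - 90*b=-20*b^3 + 90*b^2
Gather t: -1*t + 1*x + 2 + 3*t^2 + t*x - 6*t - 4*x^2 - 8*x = 3*t^2 + t*(x - 7) - 4*x^2 - 7*x + 2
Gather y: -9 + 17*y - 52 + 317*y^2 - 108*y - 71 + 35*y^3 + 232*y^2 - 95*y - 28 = 35*y^3 + 549*y^2 - 186*y - 160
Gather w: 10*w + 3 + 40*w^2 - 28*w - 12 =40*w^2 - 18*w - 9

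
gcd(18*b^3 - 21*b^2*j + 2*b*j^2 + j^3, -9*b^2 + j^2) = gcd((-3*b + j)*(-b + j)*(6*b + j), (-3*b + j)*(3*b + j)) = 3*b - j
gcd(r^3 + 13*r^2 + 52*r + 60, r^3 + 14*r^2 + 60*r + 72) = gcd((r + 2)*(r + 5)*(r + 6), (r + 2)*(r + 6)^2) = r^2 + 8*r + 12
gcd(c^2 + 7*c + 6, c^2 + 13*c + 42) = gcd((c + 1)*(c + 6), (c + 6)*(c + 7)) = c + 6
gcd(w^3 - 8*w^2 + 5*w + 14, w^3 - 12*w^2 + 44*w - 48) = w - 2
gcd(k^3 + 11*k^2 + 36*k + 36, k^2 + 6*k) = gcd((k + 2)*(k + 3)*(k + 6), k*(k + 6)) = k + 6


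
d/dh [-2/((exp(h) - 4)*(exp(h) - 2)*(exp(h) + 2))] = 2*((exp(h) - 4)*(exp(h) - 2) + (exp(h) - 4)*(exp(h) + 2) + (exp(h) - 2)*(exp(h) + 2))*exp(h)/((exp(h) - 4)^2*(exp(h) - 2)^2*(exp(h) + 2)^2)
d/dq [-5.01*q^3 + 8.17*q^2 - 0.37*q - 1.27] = -15.03*q^2 + 16.34*q - 0.37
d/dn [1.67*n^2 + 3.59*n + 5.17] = 3.34*n + 3.59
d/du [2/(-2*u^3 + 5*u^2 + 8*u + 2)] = 4*(3*u^2 - 5*u - 4)/(-2*u^3 + 5*u^2 + 8*u + 2)^2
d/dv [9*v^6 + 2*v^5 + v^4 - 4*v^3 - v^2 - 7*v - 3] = 54*v^5 + 10*v^4 + 4*v^3 - 12*v^2 - 2*v - 7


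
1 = 1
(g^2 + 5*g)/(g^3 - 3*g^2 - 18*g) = (g + 5)/(g^2 - 3*g - 18)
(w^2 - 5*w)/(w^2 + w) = (w - 5)/(w + 1)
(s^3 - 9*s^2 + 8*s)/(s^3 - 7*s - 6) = s*(-s^2 + 9*s - 8)/(-s^3 + 7*s + 6)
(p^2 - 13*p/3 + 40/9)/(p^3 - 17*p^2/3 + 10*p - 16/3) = (p - 5/3)/(p^2 - 3*p + 2)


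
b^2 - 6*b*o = b*(b - 6*o)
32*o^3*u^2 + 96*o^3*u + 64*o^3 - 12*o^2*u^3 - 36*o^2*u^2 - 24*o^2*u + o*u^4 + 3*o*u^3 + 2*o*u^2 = (-8*o + u)*(-4*o + u)*(u + 2)*(o*u + o)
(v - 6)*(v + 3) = v^2 - 3*v - 18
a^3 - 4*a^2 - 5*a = a*(a - 5)*(a + 1)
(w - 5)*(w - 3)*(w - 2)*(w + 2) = w^4 - 8*w^3 + 11*w^2 + 32*w - 60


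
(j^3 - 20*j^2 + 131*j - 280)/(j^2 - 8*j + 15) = (j^2 - 15*j + 56)/(j - 3)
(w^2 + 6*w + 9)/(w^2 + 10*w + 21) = (w + 3)/(w + 7)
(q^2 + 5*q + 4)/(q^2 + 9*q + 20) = (q + 1)/(q + 5)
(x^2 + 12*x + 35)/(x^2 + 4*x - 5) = (x + 7)/(x - 1)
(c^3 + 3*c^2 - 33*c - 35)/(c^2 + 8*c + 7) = c - 5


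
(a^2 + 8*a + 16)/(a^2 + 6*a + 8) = (a + 4)/(a + 2)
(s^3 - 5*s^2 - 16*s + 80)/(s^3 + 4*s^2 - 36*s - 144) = (s^2 - 9*s + 20)/(s^2 - 36)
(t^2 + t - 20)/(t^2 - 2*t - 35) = (t - 4)/(t - 7)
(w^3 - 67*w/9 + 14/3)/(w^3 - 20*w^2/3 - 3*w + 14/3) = (w^2 + 2*w/3 - 7)/(w^2 - 6*w - 7)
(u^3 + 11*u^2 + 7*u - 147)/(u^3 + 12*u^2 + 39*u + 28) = (u^2 + 4*u - 21)/(u^2 + 5*u + 4)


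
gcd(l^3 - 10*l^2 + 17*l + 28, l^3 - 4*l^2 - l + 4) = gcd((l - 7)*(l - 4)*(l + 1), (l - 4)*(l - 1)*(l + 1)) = l^2 - 3*l - 4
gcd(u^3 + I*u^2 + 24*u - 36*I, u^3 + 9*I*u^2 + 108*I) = u^2 + 3*I*u + 18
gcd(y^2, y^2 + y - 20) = 1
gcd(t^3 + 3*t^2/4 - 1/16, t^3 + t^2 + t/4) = t^2 + t + 1/4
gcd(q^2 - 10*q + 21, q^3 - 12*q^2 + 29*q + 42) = q - 7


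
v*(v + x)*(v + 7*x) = v^3 + 8*v^2*x + 7*v*x^2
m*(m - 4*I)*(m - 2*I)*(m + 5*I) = m^4 - I*m^3 + 22*m^2 - 40*I*m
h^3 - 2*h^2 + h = h*(h - 1)^2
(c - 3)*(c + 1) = c^2 - 2*c - 3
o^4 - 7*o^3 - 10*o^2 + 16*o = o*(o - 8)*(o - 1)*(o + 2)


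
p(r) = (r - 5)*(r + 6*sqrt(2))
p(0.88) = -38.58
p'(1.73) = 6.95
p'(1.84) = 7.17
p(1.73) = -33.40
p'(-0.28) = 2.93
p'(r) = 2*r - 5 + 6*sqrt(2)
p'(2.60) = 8.69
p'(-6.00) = -8.51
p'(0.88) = 5.25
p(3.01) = -22.88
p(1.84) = -32.63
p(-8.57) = 1.15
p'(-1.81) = -0.13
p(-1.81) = -45.46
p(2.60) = -26.60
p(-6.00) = -27.34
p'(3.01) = 9.51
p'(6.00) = 15.49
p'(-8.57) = -13.65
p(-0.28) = -43.32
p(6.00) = 14.49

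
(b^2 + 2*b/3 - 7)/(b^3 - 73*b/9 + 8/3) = 3*(3*b - 7)/(9*b^2 - 27*b + 8)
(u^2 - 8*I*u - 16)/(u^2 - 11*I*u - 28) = (u - 4*I)/(u - 7*I)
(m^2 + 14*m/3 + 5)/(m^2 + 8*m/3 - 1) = (3*m + 5)/(3*m - 1)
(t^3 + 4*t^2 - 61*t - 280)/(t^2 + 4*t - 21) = (t^2 - 3*t - 40)/(t - 3)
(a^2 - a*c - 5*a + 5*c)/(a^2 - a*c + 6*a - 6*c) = (a - 5)/(a + 6)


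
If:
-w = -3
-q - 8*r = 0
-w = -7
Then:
No Solution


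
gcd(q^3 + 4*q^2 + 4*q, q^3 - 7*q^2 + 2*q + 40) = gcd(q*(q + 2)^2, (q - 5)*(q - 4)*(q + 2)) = q + 2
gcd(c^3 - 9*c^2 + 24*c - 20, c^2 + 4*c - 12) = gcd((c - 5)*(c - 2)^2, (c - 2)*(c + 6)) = c - 2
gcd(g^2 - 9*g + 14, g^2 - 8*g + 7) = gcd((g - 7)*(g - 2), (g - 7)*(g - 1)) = g - 7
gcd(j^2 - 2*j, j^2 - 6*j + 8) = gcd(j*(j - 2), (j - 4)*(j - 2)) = j - 2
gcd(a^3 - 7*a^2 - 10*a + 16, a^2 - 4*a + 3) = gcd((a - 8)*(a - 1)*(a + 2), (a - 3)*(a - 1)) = a - 1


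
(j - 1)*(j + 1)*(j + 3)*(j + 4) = j^4 + 7*j^3 + 11*j^2 - 7*j - 12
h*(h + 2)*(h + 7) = h^3 + 9*h^2 + 14*h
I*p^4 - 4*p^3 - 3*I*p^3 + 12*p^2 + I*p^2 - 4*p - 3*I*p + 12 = (p - 3)*(p + I)*(p + 4*I)*(I*p + 1)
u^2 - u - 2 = (u - 2)*(u + 1)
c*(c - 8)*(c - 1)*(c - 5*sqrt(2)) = c^4 - 9*c^3 - 5*sqrt(2)*c^3 + 8*c^2 + 45*sqrt(2)*c^2 - 40*sqrt(2)*c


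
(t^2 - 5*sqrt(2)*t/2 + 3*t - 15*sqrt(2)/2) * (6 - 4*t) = -4*t^3 - 6*t^2 + 10*sqrt(2)*t^2 + 18*t + 15*sqrt(2)*t - 45*sqrt(2)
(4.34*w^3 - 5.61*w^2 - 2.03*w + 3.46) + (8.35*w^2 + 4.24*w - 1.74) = 4.34*w^3 + 2.74*w^2 + 2.21*w + 1.72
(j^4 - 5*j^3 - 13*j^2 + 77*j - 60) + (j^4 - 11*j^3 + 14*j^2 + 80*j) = 2*j^4 - 16*j^3 + j^2 + 157*j - 60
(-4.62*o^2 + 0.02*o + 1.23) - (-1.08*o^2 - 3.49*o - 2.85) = -3.54*o^2 + 3.51*o + 4.08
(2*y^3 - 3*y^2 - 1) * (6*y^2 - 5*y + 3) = 12*y^5 - 28*y^4 + 21*y^3 - 15*y^2 + 5*y - 3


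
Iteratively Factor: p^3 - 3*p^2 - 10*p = (p)*(p^2 - 3*p - 10) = p*(p - 5)*(p + 2)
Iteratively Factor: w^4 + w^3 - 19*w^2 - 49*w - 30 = (w + 2)*(w^3 - w^2 - 17*w - 15) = (w - 5)*(w + 2)*(w^2 + 4*w + 3) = (w - 5)*(w + 1)*(w + 2)*(w + 3)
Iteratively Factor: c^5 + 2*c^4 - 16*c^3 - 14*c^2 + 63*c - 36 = (c - 1)*(c^4 + 3*c^3 - 13*c^2 - 27*c + 36) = (c - 1)*(c + 4)*(c^3 - c^2 - 9*c + 9) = (c - 1)*(c + 3)*(c + 4)*(c^2 - 4*c + 3) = (c - 3)*(c - 1)*(c + 3)*(c + 4)*(c - 1)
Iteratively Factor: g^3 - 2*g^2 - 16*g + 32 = (g + 4)*(g^2 - 6*g + 8) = (g - 2)*(g + 4)*(g - 4)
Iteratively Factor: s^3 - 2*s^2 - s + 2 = (s - 2)*(s^2 - 1) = (s - 2)*(s + 1)*(s - 1)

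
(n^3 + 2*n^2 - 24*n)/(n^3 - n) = (n^2 + 2*n - 24)/(n^2 - 1)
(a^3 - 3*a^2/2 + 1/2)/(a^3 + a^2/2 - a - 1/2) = (a - 1)/(a + 1)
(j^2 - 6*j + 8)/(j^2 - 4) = (j - 4)/(j + 2)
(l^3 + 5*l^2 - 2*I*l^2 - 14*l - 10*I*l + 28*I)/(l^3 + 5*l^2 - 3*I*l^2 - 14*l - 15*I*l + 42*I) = (l - 2*I)/(l - 3*I)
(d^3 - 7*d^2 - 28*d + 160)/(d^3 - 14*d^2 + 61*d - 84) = (d^2 - 3*d - 40)/(d^2 - 10*d + 21)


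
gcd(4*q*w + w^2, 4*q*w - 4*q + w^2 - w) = 4*q + w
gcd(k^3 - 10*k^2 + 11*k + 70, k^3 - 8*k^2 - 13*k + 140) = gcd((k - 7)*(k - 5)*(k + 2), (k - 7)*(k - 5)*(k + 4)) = k^2 - 12*k + 35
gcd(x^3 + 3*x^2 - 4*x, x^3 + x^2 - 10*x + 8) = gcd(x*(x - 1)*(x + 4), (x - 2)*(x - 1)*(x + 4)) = x^2 + 3*x - 4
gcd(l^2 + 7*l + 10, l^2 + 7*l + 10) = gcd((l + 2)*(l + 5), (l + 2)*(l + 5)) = l^2 + 7*l + 10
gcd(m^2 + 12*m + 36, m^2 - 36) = m + 6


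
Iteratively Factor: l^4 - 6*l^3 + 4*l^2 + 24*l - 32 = (l - 2)*(l^3 - 4*l^2 - 4*l + 16) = (l - 2)^2*(l^2 - 2*l - 8) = (l - 2)^2*(l + 2)*(l - 4)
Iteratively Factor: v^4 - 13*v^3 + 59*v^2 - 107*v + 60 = (v - 1)*(v^3 - 12*v^2 + 47*v - 60) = (v - 4)*(v - 1)*(v^2 - 8*v + 15) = (v - 5)*(v - 4)*(v - 1)*(v - 3)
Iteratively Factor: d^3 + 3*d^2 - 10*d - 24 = (d + 4)*(d^2 - d - 6) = (d + 2)*(d + 4)*(d - 3)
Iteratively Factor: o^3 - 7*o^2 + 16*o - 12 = (o - 3)*(o^2 - 4*o + 4) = (o - 3)*(o - 2)*(o - 2)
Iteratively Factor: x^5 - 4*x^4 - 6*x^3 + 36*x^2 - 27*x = (x - 3)*(x^4 - x^3 - 9*x^2 + 9*x) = (x - 3)*(x - 1)*(x^3 - 9*x) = x*(x - 3)*(x - 1)*(x^2 - 9) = x*(x - 3)*(x - 1)*(x + 3)*(x - 3)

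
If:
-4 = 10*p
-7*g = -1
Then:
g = 1/7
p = -2/5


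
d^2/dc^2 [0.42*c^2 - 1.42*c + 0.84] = 0.840000000000000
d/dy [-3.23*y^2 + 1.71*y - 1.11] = 1.71 - 6.46*y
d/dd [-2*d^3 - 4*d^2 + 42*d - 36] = -6*d^2 - 8*d + 42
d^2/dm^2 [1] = 0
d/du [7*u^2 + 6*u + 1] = 14*u + 6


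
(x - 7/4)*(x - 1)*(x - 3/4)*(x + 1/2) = x^4 - 3*x^3 + 33*x^2/16 + 19*x/32 - 21/32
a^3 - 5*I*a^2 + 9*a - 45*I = (a - 5*I)*(a - 3*I)*(a + 3*I)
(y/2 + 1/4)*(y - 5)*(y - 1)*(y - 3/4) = y^4/2 - 25*y^3/8 + 49*y^2/16 + y/2 - 15/16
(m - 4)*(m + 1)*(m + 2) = m^3 - m^2 - 10*m - 8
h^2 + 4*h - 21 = (h - 3)*(h + 7)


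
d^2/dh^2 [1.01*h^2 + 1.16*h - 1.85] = 2.02000000000000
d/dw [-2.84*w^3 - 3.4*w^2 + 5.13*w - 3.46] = -8.52*w^2 - 6.8*w + 5.13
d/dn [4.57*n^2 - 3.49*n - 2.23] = 9.14*n - 3.49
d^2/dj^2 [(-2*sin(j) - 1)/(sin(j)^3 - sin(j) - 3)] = (-8*sin(j)^7 - 9*sin(j)^6 + 4*sin(j)^5 - 64*sin(j)^4 - 23*sin(j)^3 + 71*sin(j)^2 + 3*sin(j) - 10)/(sin(j)*cos(j)^2 + 3)^3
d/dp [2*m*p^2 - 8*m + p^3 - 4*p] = 4*m*p + 3*p^2 - 4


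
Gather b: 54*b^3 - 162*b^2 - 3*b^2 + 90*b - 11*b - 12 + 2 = 54*b^3 - 165*b^2 + 79*b - 10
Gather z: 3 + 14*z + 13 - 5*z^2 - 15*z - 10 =-5*z^2 - z + 6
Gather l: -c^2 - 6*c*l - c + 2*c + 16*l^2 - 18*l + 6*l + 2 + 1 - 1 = -c^2 + c + 16*l^2 + l*(-6*c - 12) + 2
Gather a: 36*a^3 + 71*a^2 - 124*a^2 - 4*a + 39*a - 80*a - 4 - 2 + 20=36*a^3 - 53*a^2 - 45*a + 14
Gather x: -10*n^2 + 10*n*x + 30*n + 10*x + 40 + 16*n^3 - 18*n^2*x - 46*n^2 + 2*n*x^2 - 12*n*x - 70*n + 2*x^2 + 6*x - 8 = 16*n^3 - 56*n^2 - 40*n + x^2*(2*n + 2) + x*(-18*n^2 - 2*n + 16) + 32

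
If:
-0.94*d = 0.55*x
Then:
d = -0.585106382978723*x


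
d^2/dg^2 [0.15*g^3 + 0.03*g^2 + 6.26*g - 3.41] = 0.9*g + 0.06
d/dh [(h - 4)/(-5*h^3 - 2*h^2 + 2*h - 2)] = (-5*h^3 - 2*h^2 + 2*h + (h - 4)*(15*h^2 + 4*h - 2) - 2)/(5*h^3 + 2*h^2 - 2*h + 2)^2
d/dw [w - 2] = 1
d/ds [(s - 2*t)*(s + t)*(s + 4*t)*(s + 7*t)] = 4*s^3 + 30*s^2*t + 30*s*t^2 - 50*t^3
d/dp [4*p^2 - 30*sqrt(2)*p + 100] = 8*p - 30*sqrt(2)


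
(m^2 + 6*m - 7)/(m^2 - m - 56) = (m - 1)/(m - 8)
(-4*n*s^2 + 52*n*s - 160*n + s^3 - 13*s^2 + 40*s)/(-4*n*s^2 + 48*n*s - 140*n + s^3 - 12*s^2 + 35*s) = (s - 8)/(s - 7)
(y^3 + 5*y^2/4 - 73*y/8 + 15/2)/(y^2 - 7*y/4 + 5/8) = (2*y^2 + 5*y - 12)/(2*y - 1)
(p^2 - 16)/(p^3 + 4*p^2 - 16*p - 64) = 1/(p + 4)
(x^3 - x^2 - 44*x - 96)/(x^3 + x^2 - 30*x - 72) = (x - 8)/(x - 6)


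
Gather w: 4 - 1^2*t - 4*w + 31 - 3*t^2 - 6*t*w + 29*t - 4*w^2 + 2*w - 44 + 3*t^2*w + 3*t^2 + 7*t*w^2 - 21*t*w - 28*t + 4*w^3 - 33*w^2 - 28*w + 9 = 4*w^3 + w^2*(7*t - 37) + w*(3*t^2 - 27*t - 30)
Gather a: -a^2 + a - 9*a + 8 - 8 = -a^2 - 8*a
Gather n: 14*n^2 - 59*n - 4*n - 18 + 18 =14*n^2 - 63*n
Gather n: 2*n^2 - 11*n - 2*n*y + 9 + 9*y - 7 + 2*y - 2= 2*n^2 + n*(-2*y - 11) + 11*y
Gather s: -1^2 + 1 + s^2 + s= s^2 + s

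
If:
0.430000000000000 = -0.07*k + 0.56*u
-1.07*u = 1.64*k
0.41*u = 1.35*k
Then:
No Solution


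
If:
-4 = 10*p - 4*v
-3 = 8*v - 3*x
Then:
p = 3*x/20 - 11/20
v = 3*x/8 - 3/8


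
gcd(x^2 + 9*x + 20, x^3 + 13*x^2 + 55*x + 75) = x + 5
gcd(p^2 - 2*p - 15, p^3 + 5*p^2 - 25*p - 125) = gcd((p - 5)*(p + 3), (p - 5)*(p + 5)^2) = p - 5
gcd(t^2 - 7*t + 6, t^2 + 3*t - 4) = t - 1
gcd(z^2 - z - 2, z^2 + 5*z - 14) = z - 2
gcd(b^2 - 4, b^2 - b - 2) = b - 2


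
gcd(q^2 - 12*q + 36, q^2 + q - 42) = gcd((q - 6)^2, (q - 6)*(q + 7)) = q - 6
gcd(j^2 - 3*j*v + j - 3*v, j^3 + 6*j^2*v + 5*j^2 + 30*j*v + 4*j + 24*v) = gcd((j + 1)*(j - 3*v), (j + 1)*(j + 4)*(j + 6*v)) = j + 1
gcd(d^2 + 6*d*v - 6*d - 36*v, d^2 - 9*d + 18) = d - 6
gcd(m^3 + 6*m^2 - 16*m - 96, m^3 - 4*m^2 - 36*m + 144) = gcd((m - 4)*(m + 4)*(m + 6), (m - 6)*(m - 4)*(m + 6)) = m^2 + 2*m - 24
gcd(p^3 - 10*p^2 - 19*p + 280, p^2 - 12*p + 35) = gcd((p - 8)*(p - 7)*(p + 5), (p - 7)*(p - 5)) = p - 7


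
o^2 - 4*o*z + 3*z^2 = (o - 3*z)*(o - z)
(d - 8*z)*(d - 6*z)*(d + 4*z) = d^3 - 10*d^2*z - 8*d*z^2 + 192*z^3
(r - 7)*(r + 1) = r^2 - 6*r - 7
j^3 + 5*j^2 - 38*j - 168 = (j - 6)*(j + 4)*(j + 7)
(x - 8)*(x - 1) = x^2 - 9*x + 8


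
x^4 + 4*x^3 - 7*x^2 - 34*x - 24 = (x - 3)*(x + 1)*(x + 2)*(x + 4)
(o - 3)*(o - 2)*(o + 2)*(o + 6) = o^4 + 3*o^3 - 22*o^2 - 12*o + 72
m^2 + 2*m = m*(m + 2)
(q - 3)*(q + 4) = q^2 + q - 12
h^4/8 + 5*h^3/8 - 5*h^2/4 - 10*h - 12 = (h/4 + 1)*(h/2 + 1)*(h - 4)*(h + 3)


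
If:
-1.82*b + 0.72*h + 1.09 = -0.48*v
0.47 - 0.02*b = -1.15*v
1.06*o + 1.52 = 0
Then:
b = 57.5*v + 23.5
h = 144.680555555556*v + 57.8888888888889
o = -1.43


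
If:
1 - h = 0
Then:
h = 1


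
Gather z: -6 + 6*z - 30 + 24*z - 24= 30*z - 60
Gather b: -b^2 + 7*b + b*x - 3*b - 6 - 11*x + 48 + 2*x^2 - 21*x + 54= -b^2 + b*(x + 4) + 2*x^2 - 32*x + 96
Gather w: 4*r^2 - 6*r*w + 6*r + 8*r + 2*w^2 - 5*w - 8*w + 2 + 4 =4*r^2 + 14*r + 2*w^2 + w*(-6*r - 13) + 6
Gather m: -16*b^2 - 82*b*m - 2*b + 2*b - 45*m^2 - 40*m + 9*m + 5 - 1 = -16*b^2 - 45*m^2 + m*(-82*b - 31) + 4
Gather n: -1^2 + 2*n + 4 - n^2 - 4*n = -n^2 - 2*n + 3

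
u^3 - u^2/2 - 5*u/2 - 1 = (u - 2)*(u + 1/2)*(u + 1)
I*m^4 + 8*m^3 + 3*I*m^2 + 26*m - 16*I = (m - 8*I)*(m - I)*(m + 2*I)*(I*m + 1)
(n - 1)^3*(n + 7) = n^4 + 4*n^3 - 18*n^2 + 20*n - 7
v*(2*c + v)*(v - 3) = 2*c*v^2 - 6*c*v + v^3 - 3*v^2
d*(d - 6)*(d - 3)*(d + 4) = d^4 - 5*d^3 - 18*d^2 + 72*d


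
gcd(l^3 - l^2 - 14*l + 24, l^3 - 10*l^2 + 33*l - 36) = l - 3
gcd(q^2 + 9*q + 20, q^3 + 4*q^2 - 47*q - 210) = q + 5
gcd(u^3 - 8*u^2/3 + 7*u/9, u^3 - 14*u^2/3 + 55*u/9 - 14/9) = u^2 - 8*u/3 + 7/9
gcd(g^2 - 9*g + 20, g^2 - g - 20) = g - 5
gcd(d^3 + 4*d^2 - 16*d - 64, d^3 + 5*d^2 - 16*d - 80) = d^2 - 16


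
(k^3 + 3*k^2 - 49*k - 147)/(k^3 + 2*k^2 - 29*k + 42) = (k^2 - 4*k - 21)/(k^2 - 5*k + 6)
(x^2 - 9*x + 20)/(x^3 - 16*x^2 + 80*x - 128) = (x - 5)/(x^2 - 12*x + 32)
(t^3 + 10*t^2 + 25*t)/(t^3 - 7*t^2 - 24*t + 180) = t*(t + 5)/(t^2 - 12*t + 36)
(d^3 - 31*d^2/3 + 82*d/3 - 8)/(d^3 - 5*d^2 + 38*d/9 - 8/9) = 3*(d - 6)/(3*d - 2)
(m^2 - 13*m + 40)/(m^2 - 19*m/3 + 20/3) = 3*(m - 8)/(3*m - 4)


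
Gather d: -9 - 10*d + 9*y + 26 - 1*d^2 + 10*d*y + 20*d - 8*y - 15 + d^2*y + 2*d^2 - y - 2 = d^2*(y + 1) + d*(10*y + 10)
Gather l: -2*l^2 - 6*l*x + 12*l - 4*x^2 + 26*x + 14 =-2*l^2 + l*(12 - 6*x) - 4*x^2 + 26*x + 14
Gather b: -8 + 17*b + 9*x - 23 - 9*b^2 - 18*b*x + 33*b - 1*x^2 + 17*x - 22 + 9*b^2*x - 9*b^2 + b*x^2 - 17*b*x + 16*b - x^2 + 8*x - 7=b^2*(9*x - 18) + b*(x^2 - 35*x + 66) - 2*x^2 + 34*x - 60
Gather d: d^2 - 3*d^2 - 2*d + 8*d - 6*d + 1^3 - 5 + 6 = 2 - 2*d^2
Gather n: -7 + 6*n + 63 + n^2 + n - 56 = n^2 + 7*n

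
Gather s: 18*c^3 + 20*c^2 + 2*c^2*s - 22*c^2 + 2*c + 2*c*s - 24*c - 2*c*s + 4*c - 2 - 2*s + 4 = 18*c^3 - 2*c^2 - 18*c + s*(2*c^2 - 2) + 2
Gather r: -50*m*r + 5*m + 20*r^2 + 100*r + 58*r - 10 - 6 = 5*m + 20*r^2 + r*(158 - 50*m) - 16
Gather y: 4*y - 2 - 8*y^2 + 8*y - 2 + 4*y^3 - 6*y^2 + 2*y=4*y^3 - 14*y^2 + 14*y - 4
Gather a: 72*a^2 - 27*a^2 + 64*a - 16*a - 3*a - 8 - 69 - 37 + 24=45*a^2 + 45*a - 90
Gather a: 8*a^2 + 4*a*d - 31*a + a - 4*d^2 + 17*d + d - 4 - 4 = 8*a^2 + a*(4*d - 30) - 4*d^2 + 18*d - 8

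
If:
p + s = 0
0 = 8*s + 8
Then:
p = 1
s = -1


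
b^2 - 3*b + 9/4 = (b - 3/2)^2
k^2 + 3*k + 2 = (k + 1)*(k + 2)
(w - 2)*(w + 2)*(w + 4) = w^3 + 4*w^2 - 4*w - 16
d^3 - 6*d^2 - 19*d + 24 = (d - 8)*(d - 1)*(d + 3)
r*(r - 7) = r^2 - 7*r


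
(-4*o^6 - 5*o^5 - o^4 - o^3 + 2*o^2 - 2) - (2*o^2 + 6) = -4*o^6 - 5*o^5 - o^4 - o^3 - 8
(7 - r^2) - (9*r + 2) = -r^2 - 9*r + 5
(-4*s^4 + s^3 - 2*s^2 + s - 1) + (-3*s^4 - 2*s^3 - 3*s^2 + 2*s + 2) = -7*s^4 - s^3 - 5*s^2 + 3*s + 1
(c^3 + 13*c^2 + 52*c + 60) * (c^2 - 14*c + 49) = c^5 - c^4 - 81*c^3 - 31*c^2 + 1708*c + 2940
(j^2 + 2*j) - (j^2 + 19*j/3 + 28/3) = -13*j/3 - 28/3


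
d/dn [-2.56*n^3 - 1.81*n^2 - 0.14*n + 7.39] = -7.68*n^2 - 3.62*n - 0.14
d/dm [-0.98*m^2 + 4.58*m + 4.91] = 4.58 - 1.96*m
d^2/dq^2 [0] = 0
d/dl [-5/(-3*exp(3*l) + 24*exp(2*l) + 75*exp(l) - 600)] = 5*(-3*exp(2*l) + 16*exp(l) + 25)*exp(l)/(3*(exp(3*l) - 8*exp(2*l) - 25*exp(l) + 200)^2)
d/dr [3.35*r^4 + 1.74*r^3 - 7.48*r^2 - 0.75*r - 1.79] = 13.4*r^3 + 5.22*r^2 - 14.96*r - 0.75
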